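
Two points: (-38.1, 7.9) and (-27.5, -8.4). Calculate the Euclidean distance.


dx = -27.5 + 38.1 = 10.6
dy = -8.4 - 7.9 = -16.3
d = sqrt(112.36 + 265.69) = sqrt(378.05) = 19.4435

19.4435


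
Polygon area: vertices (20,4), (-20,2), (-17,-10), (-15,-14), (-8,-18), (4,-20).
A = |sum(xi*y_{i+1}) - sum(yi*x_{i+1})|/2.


sum(xi*y_{i+1}) = 20*2 - 20*(-10) - 17*(-14) - 15*(-18) - 8*(-20) + 4*4 = 924
sum(yi*x_{i+1}) = 4*(-20) + 2*(-17) - 10*(-15) - 14*(-8) - 18*4 - 20*20 = -324
Area = |924 + 324|/2 = 1248/2 = 624.0000

624.0000 sq units


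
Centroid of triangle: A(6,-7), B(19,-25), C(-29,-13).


Gx = (6+19- 29)/3 = -4/3 = -1.3333
Gy = (-7- 25- 13)/3 = -45/3 = -15.0000

G = (-1.3333, -15.0000)


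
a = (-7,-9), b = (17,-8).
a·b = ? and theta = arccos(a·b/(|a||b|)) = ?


a·b = -7*17 - 9*(-8) = -119 + 72 = -47
|a| = sqrt(49+81) = 11.4018
|b| = sqrt(289+64) = 18.7883
cos(theta) = -47/(sqrt(130)*sqrt(353)) = -47/sqrt(45890) = -0.219401
theta = arccos(-47/sqrt(45890)) = 102.6739 degrees

a·b = -47, theta = 102.6739 deg


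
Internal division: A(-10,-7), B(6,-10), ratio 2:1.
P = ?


Px = (2*6 + 1*(-10))/3 = 2/3 = 0.6667
Py = (2*(-10) + 1*(-7))/3 = -27/3 = -9.0000

P = (0.6667, -9.0000)


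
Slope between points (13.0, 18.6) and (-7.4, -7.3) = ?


dy = -7.3 - 18.6 = -25.9
dx = -7.4 - 13.0 = -20.4
m = -25.9/(-20.4) = 1.2696

m = 1.2696


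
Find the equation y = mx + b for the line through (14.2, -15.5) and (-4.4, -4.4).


m = (11.1)/(-18.6) = -0.5968
b = y1 - m*x1 = -15.5 - (11.1*14.2)/(-18.6) = -15.5 + 8.4742 = -7.0258

y = -0.5968x - 7.0258


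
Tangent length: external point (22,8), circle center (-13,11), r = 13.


d = sqrt((22+ 13)^2 + (8-11)^2) = sqrt(1225+9) = 35.1283
L = sqrt(1234.0000 - 169) = sqrt(1065.0000) = 32.6343

32.6343


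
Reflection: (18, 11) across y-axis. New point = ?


Reflection rule for y-axis: (-x, y)
(18, 11) -> (-18, 11)

(-18, 11)


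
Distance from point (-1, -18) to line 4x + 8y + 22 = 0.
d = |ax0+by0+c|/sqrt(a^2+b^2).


|4*(-1) + 8*(-18) + 22| = |-126| = 126
sqrt(16 + 64) = sqrt(80) = 8.9443
d = 126/sqrt(80) = 14.0872

14.0872


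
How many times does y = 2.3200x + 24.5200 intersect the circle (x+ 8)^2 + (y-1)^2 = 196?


Substitute y = 2.3200x + 24.5200: (x+ 8)^2 + (2.3200x+24.5200-1)^2 = 196
Expand to Ax^2 + Bx + C = 0, where b-k = 23.52
A = 1+m^2 = 6.3824
B = 2(m(b-k) - h) = 2(2.3200*23.52 + 8) = 125.1328
C = h^2 + (b-k)^2 - r^2 = 64 + 553.1904 - 196 = 421.1904
disc = B^2-4AC = 15658.2176 - 10752.8224 = 4905.3952
disc > 0

2 intersection points


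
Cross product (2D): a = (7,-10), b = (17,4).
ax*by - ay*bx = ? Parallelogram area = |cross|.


cross = 7*4 + 10*17 = 28 + 170 = 198
Parallelogram area = |198| = 198

cross = 198, parallelogram area = 198


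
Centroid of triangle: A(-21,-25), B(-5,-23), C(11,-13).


Gx = (-21- 5+11)/3 = -15/3 = -5.0000
Gy = (-25- 23- 13)/3 = -61/3 = -20.3333

G = (-5.0000, -20.3333)


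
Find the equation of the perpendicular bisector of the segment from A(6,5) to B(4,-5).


Midpoint = (5, 0)
Slope of AB = dy/dx = -10/(-2) = 5.0000
Perp slope = -dx/dy = -2/10 = -0.2000
b = My - (perp slope)*Mx = 0 + (-2*5)/(-10) = 0 + 1.0000 = 1.0000

y = -0.2000x + 1.0000


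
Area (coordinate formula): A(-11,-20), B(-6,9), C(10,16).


-11*(9-16) = 77
-6*(16+ 20) = -216
10*(-20-9) = -290
sum = -429
Area = |-429|/2 = 214.5000

214.5000 sq units


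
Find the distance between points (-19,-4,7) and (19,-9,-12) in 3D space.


dx=38, dy=-5, dz=-19
d = sqrt(1444+25+361) = sqrt(1830) = 42.7785

42.7785


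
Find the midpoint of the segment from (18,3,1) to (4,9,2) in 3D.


Mx = (18+4)/2 = 11.0000
My = (3+9)/2 = 6.0000
Mz = (1+2)/2 = 1.5000

M = (11.0000, 6.0000, 1.5000)


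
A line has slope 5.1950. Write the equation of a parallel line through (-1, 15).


Parallel lines have equal slopes.
m2 = 5.1950
b2 = 15 - 5.1950*(-1) = 20.1950

y = 5.1950x + 20.1950


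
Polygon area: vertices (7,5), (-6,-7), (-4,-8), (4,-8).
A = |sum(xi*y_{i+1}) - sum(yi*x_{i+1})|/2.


sum(xi*y_{i+1}) = 7*(-7) - 6*(-8) - 4*(-8) + 4*5 = 51
sum(yi*x_{i+1}) = 5*(-6) - 7*(-4) - 8*4 - 8*7 = -90
Area = |51 + 90|/2 = 141/2 = 70.5000

70.5000 sq units


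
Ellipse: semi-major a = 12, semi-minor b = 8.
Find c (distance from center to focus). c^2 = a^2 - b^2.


c^2 = 12^2 - 8^2 = 144 - 64 = 80
c = sqrt(80) = 8.9443

c = 8.9443


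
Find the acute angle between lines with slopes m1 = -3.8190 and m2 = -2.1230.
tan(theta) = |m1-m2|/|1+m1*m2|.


m1-m2 = -1.696
1+m1*m2 = 9.107737
tan(theta) = |-1.696/9.107737| = 0.186215
theta = arctan(|-1.696/9.107737|) = 10.5485 degrees (acute angle)

10.5485 degrees


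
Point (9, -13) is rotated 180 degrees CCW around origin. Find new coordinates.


cos(180) = -1, sin(180) = 0
x' = 9*(-1) + 13*0 = -9
y' = 9*0 - 13*(-1) = 13

(-9, 13)


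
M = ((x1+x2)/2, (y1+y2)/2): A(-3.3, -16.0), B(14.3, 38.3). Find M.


Mx = (-3.3 + 14.3)/2 = 11.0/2 = 5.5000
My = (-16.0 + 38.3)/2 = 22.3/2 = 11.1500

(5.5000, 11.1500)


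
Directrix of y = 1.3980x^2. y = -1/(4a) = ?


a = 1.3980
1/(4a) = 0.1788
directrix: y = -0.1788 = -0.1788

y = -0.1788


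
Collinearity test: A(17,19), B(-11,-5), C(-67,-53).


17*(-5+ 53) - 11*(-53-19) - 67*(19+ 5)
= 816 + 792 - 1608 = 0

Yes, collinear (determinant = 0)


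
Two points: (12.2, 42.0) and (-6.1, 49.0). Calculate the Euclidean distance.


dx = -6.1 - 12.2 = -18.3
dy = 49.0 - 42.0 = 7.0
d = sqrt(334.89 + 49.0) = sqrt(383.89) = 19.5931

19.5931


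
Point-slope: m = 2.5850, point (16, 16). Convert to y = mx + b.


y - 16 = 2.5850(x - 16)
y = 2.5850x + 16 - 2.5850*16
y = 2.5850x - 25.3600

y = 2.5850x - 25.3600


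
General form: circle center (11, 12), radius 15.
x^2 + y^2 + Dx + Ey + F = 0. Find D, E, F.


(x-11)^2 + (y-12)^2 = 15^2
D = -2h = -22, E = -2k = -24
F = h^2+k^2-r^2 = 121+144-225 = 40

D = -22, E = -24, F = 40


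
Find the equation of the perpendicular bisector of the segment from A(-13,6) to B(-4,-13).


Midpoint = (-8.5, -3.5)
Slope of AB = dy/dx = -19/9 = -2.1111
Perp slope = -dx/dy = 9/19 = 0.4737
b = My - (perp slope)*Mx = -3.5 + (9*(-8.5))/(-19) = -3.5 + 4.0263 = 0.5263

y = 0.4737x + 0.5263


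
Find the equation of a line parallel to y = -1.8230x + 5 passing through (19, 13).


Parallel lines have equal slopes.
m2 = -1.8230
b2 = 13 + 1.8230*19 = 47.6370

y = -1.8230x + 47.6370


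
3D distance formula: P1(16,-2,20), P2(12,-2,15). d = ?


dx=-4, dy=0, dz=-5
d = sqrt(16+0+25) = sqrt(41) = 6.4031

6.4031


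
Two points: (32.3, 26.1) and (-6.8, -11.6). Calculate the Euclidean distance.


dx = -6.8 - 32.3 = -39.1
dy = -11.6 - 26.1 = -37.7
d = sqrt(1528.81 + 1421.29) = sqrt(2950.1) = 54.3148

54.3148


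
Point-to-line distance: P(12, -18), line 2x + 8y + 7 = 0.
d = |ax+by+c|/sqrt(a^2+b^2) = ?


|2*12 + 8*(-18) + 7| = |-113| = 113
sqrt(4 + 64) = sqrt(68) = 8.2462
d = 113/sqrt(68) = 13.7033

13.7033


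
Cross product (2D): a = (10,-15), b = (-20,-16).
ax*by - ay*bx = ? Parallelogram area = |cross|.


cross = 10*(-16) + 15*(-20) = -160 - 300 = -460
Parallelogram area = |-460| = 460

cross = -460, parallelogram area = 460


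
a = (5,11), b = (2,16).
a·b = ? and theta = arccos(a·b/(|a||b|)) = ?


a·b = 5*2 + 11*16 = 10 + 176 = 186
|a| = sqrt(25+121) = 12.0830
|b| = sqrt(4+256) = 16.1245
cos(theta) = 186/(sqrt(146)*sqrt(260)) = 186/sqrt(37960) = 0.954662
theta = arccos(186/sqrt(37960)) = 17.3189 degrees

a·b = 186, theta = 17.3189 deg


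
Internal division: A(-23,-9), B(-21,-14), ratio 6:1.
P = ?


Px = (6*(-21) + 1*(-23))/7 = -149/7 = -21.2857
Py = (6*(-14) + 1*(-9))/7 = -93/7 = -13.2857

P = (-21.2857, -13.2857)


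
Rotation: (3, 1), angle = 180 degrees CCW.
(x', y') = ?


cos(180) = -1, sin(180) = 0
x' = 3*(-1) - 1*0 = -3
y' = 3*0 + 1*(-1) = -1

(-3, -1)


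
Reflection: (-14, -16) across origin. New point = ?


Reflection rule for origin: (-x, -y)
(-14, -16) -> (14, 16)

(14, 16)


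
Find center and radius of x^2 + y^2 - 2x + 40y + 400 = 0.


h = -D/2 = 2/2 = 1
k = -E/2 = -40/2 = -20
r^2 = h^2 + k^2 - F = 1 + 400 - 400 = 1
r = 1

Center (1, -20), radius = 1


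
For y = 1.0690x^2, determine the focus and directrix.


a = 1.0690
1/(4a) = 0.2339
Focus = (0, 0.2339)
Directrix: y = -0.2339

Focus = (0, 0.2339), Directrix: y = -0.2339


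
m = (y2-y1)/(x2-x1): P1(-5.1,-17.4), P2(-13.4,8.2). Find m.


dy = 8.2 + 17.4 = 25.6
dx = -13.4 + 5.1 = -8.3
m = 25.6/(-8.3) = -3.0843

m = -3.0843


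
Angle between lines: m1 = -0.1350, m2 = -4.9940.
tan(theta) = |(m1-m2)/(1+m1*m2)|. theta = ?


m1-m2 = 4.859
1+m1*m2 = 1.67419
tan(theta) = |4.859/1.67419| = 2.902299
theta = arctan(|4.859/1.67419|) = 70.9884 degrees (acute angle)

70.9884 degrees


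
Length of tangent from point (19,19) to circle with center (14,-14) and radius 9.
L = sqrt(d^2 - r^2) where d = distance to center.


d = sqrt((19-14)^2 + (19+ 14)^2) = sqrt(25+1089) = 33.3766
L = sqrt(1114.0000 - 81) = sqrt(1033.0000) = 32.1403

32.1403


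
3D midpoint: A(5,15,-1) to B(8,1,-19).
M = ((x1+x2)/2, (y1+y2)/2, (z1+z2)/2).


Mx = (5+8)/2 = 6.5000
My = (15+1)/2 = 8.0000
Mz = (-1- 19)/2 = -10.0000

M = (6.5000, 8.0000, -10.0000)


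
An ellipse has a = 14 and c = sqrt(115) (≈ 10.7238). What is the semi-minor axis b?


b^2 = 14^2 - (sqrt(115))^2 = 196 - 115 = 81
b = sqrt(81) = 9

b = 9


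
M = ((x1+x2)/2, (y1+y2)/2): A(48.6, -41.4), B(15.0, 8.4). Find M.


Mx = (48.6 + 15.0)/2 = 63.6/2 = 31.8000
My = (-41.4 + 8.4)/2 = -33.0/2 = -16.5000

(31.8000, -16.5000)


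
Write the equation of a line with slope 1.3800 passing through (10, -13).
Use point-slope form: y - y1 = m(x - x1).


y + 13 = 1.3800(x - 10)
y = 1.3800x - 13 - 1.3800*10
y = 1.3800x - 26.8000

y = 1.3800x - 26.8000


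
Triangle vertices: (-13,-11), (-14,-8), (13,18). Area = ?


-13*(-8-18) = 338
-14*(18+ 11) = -406
13*(-11+ 8) = -39
sum = -107
Area = |-107|/2 = 53.5000

53.5000 sq units


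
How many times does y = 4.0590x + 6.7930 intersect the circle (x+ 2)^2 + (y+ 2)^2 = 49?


Substitute y = 4.0590x + 6.7930: (x+ 2)^2 + (4.0590x+6.7930+ 2)^2 = 49
Expand to Ax^2 + Bx + C = 0, where b-k = 8.793
A = 1+m^2 = 17.475481
B = 2(m(b-k) - h) = 2(4.0590*8.793 + 2) = 75.381574
C = h^2 + (b-k)^2 - r^2 = 4 + 77.316849 - 49 = 32.316849
disc = B^2-4AC = 5682.3817 - 2259.0099 = 3423.3718
disc > 0

2 intersection points


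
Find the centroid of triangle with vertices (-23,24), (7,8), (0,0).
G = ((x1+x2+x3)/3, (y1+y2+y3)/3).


Gx = (-23+7+0)/3 = -16/3 = -5.3333
Gy = (24+8+0)/3 = 32/3 = 10.6667

G = (-5.3333, 10.6667)


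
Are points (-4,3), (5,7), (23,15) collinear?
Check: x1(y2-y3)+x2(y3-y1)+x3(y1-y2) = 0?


-4*(7-15) + 5*(15-3) + 23*(3-7)
= 32 + 60 - 92 = 0

Yes, collinear (determinant = 0)


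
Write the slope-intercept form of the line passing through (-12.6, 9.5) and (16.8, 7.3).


m = (-2.2)/(29.4) = -0.0748
b = y1 - m*x1 = 9.5 - (-2.2*(-12.6))/(29.4) = 9.5 - 0.9429 = 8.5571

y = -0.0748x + 8.5571


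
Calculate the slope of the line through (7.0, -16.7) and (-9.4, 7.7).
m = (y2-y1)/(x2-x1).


dy = 7.7 + 16.7 = 24.4
dx = -9.4 - 7.0 = -16.4
m = 24.4/(-16.4) = -1.4878

m = -1.4878


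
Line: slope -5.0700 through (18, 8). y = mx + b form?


y - 8 = -5.0700(x - 18)
y = -5.0700x + 8 + 5.0700*18
y = -5.0700x + 99.2600

y = -5.0700x + 99.2600


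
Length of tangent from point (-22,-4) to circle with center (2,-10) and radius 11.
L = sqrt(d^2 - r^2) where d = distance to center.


d = sqrt((-22-2)^2 + (-4+ 10)^2) = sqrt(576+36) = 24.7386
L = sqrt(612.0000 - 121) = sqrt(491.0000) = 22.1585

22.1585


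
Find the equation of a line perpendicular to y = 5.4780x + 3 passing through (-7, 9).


Perpendicular slope = -1/m1 = -1/5.4780 = -0.1825
b2 = y0 - m2*x0 = 9 - 7/5.4780 = 9 - 1.2778 = 7.7222

y = -0.1825x + 7.7222


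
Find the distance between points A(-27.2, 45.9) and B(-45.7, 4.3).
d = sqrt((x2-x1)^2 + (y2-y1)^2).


dx = -45.7 + 27.2 = -18.5
dy = 4.3 - 45.9 = -41.6
d = sqrt(342.25 + 1730.56) = sqrt(2072.81) = 45.5281

45.5281


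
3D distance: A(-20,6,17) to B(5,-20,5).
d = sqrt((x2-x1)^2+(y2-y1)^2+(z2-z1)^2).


dx=25, dy=-26, dz=-12
d = sqrt(625+676+144) = sqrt(1445) = 38.0132

38.0132


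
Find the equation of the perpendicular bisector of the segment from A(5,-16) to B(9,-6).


Midpoint = (7, -11)
Slope of AB = dy/dx = 10/4 = 2.5000
Perp slope = -dx/dy = -4/10 = -0.4000
b = My - (perp slope)*Mx = -11 + (4*7)/10 = -11 + 2.8000 = -8.2000

y = -0.4000x - 8.2000


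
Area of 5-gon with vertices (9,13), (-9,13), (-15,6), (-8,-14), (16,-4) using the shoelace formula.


sum(xi*y_{i+1}) = 9*13 - 9*6 - 15*(-14) - 8*(-4) + 16*13 = 513
sum(yi*x_{i+1}) = 13*(-9) + 13*(-15) + 6*(-8) - 14*16 - 4*9 = -620
Area = |513 + 620|/2 = 1133/2 = 566.5000

566.5000 sq units


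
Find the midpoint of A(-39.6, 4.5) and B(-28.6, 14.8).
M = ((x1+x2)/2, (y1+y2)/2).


Mx = (-39.6 - 28.6)/2 = -68.2/2 = -34.1000
My = (4.5 + 14.8)/2 = 19.3/2 = 9.6500

(-34.1000, 9.6500)


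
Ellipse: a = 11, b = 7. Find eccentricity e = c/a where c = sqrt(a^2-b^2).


c = sqrt(121-49) = sqrt(72) = 8.4853
e = c/a = sqrt(72)/11 = 0.7714

e = 0.7714


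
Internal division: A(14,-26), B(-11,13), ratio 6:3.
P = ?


Px = (6*(-11) + 3*14)/9 = -24/9 = -2.6667
Py = (6*13 + 3*(-26))/9 = 0/9 = 0

P = (-2.6667, 0)


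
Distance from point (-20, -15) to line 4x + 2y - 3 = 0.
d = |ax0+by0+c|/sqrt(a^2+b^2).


|4*(-20) + 2*(-15) - 3| = |-113| = 113
sqrt(16 + 4) = sqrt(20) = 4.4721
d = 113/sqrt(20) = 25.2676

25.2676


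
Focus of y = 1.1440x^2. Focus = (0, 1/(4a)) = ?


a = 1.1440
4a = 4.5760
focus = (0, 1/4.5760) = (0, 0.2185)

Focus = (0, 0.2185)


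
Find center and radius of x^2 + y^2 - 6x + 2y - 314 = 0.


h = -D/2 = 6/2 = 3
k = -E/2 = -2/2 = -1
r^2 = h^2 + k^2 - F = 9 + 1 + 314 = 324
r = 18

Center (3, -1), radius = 18


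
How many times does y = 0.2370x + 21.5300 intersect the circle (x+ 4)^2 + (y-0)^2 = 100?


Substitute y = 0.2370x + 21.5300: (x+ 4)^2 + (0.2370x+21.5300-0)^2 = 100
Expand to Ax^2 + Bx + C = 0, where b-k = 21.53
A = 1+m^2 = 1.056169
B = 2(m(b-k) - h) = 2(0.2370*21.53 + 4) = 18.20522
C = h^2 + (b-k)^2 - r^2 = 16 + 463.5409 - 100 = 379.5409
disc = B^2-4AC = 331.4300 - 1603.4373 = -1272.0073
disc < 0

0 intersection points


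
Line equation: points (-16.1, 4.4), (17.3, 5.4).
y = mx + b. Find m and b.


m = (1.0)/(33.4) = 0.0299
b = y1 - m*x1 = 4.4 - (1.0*(-16.1))/(33.4) = 4.4 + 0.4820 = 4.8820

y = 0.0299x + 4.8820


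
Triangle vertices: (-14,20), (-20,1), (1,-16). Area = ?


-14*(1+ 16) = -238
-20*(-16-20) = 720
1*(20-1) = 19
sum = 501
Area = |501|/2 = 250.5000

250.5000 sq units


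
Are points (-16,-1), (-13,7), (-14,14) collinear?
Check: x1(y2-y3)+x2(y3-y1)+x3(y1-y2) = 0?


-16*(7-14) - 13*(14+ 1) - 14*(-1-7)
= 112 - 195 + 112 = 29

No, not collinear (determinant = 29)


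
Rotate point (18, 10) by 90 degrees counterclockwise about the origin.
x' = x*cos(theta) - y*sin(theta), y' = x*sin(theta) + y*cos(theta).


cos(90) = 0, sin(90) = 1
x' = 18*0 - 10*1 = -10
y' = 18*1 + 10*0 = 18

(-10, 18)


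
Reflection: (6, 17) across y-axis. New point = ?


Reflection rule for y-axis: (-x, y)
(6, 17) -> (-6, 17)

(-6, 17)


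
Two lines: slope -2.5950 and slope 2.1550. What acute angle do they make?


m1-m2 = -4.75
1+m1*m2 = -4.592225
tan(theta) = |-4.75/(-4.592225)| = 1.034357
theta = arctan(|-4.75/(-4.592225)|) = 45.9675 degrees (acute angle)

45.9675 degrees


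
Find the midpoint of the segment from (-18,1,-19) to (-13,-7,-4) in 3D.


Mx = (-18- 13)/2 = -15.5000
My = (1- 7)/2 = -3.0000
Mz = (-19- 4)/2 = -11.5000

M = (-15.5000, -3.0000, -11.5000)


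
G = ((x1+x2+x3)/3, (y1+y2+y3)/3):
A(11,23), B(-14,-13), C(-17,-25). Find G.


Gx = (11- 14- 17)/3 = -20/3 = -6.6667
Gy = (23- 13- 25)/3 = -15/3 = -5.0000

G = (-6.6667, -5.0000)


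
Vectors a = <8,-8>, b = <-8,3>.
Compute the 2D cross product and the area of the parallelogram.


cross = 8*3 + 8*(-8) = 24 - 64 = -40
Parallelogram area = |-40| = 40

cross = -40, parallelogram area = 40


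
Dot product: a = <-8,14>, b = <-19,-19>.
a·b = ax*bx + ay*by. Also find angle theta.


a·b = -8*(-19) + 14*(-19) = 152 - 266 = -114
|a| = sqrt(64+196) = 16.1245
|b| = sqrt(361+361) = 26.8701
cos(theta) = -114/(sqrt(260)*sqrt(722)) = -114/sqrt(187720) = -0.263117
theta = arccos(-114/sqrt(187720)) = 105.2551 degrees

a·b = -114, theta = 105.2551 deg


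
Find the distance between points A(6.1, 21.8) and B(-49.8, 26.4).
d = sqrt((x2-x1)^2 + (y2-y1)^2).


dx = -49.8 - 6.1 = -55.9
dy = 26.4 - 21.8 = 4.6
d = sqrt(3124.81 + 21.16) = sqrt(3145.97) = 56.0889

56.0889


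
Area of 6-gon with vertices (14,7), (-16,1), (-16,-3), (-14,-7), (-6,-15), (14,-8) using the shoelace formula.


sum(xi*y_{i+1}) = 14*1 - 16*(-3) - 16*(-7) - 14*(-15) - 6*(-8) + 14*7 = 530
sum(yi*x_{i+1}) = 7*(-16) + 1*(-16) - 3*(-14) - 7*(-6) - 15*14 - 8*14 = -366
Area = |530 + 366|/2 = 896/2 = 448.0000

448.0000 sq units


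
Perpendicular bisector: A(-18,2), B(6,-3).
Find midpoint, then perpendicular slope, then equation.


Midpoint = (-6, -0.5)
Slope of AB = dy/dx = -5/24 = -0.2083
Perp slope = -dx/dy = 24/5 = 4.8000
b = My - (perp slope)*Mx = -0.5 + (24*(-6))/(-5) = -0.5 + 28.8000 = 28.3000

y = 4.8000x + 28.3000


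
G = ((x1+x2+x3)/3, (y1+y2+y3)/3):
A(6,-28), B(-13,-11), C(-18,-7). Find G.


Gx = (6- 13- 18)/3 = -25/3 = -8.3333
Gy = (-28- 11- 7)/3 = -46/3 = -15.3333

G = (-8.3333, -15.3333)


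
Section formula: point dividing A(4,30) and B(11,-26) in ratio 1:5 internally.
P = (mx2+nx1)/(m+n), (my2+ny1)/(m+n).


Px = (1*11 + 5*4)/6 = 31/6 = 5.1667
Py = (1*(-26) + 5*30)/6 = 124/6 = 20.6667

P = (5.1667, 20.6667)


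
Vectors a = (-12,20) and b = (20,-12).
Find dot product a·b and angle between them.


a·b = -12*20 + 20*(-12) = -240 - 240 = -480
|a| = sqrt(144+400) = 23.3238
|b| = sqrt(400+144) = 23.3238
cos(theta) = -480/(sqrt(544)*sqrt(544)) = -480/sqrt(295936) = -0.882353
theta = arccos(-480/sqrt(295936)) = 151.9275 degrees

a·b = -480, theta = 151.9275 deg


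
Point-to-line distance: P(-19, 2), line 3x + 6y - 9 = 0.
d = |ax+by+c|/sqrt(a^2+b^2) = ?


|3*(-19) + 6*2 - 9| = |-54| = 54
sqrt(9 + 36) = sqrt(45) = 6.7082
d = 54/sqrt(45) = 8.0498

8.0498


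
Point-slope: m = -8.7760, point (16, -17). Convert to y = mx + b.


y + 17 = -8.7760(x - 16)
y = -8.7760x - 17 + 8.7760*16
y = -8.7760x + 123.4160

y = -8.7760x + 123.4160


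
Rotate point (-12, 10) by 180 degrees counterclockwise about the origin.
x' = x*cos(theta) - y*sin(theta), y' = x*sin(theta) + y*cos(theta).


cos(180) = -1, sin(180) = 0
x' = -12*(-1) - 10*0 = 12
y' = -12*0 + 10*(-1) = -10

(12, -10)


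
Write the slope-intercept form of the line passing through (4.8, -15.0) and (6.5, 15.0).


m = (30.0)/(1.7) = 17.6471
b = y1 - m*x1 = -15.0 - (30.0*4.8)/(1.7) = -15.0 - 84.7059 = -99.7059

y = 17.6471x - 99.7059


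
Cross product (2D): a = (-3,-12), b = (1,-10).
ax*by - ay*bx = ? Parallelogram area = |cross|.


cross = -3*(-10) + 12*1 = 30 + 12 = 42
Parallelogram area = |42| = 42

cross = 42, parallelogram area = 42


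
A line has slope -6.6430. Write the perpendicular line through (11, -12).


Perpendicular slope = -1/m1 = -1/(-6.6430) = 0.1505
b2 = y0 - m2*x0 = -12 + 11/(-6.6430) = -12 - 1.6559 = -13.6559

y = 0.1505x - 13.6559


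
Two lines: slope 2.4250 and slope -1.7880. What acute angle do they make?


m1-m2 = 4.213
1+m1*m2 = -3.3359
tan(theta) = |4.213/(-3.3359)| = 1.262928
theta = arctan(|4.213/(-3.3359)|) = 51.6274 degrees (acute angle)

51.6274 degrees


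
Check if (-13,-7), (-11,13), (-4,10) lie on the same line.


-13*(13-10) - 11*(10+ 7) - 4*(-7-13)
= -39 - 187 + 80 = -146

No, not collinear (determinant = -146)


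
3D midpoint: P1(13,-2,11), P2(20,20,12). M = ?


Mx = (13+20)/2 = 16.5000
My = (-2+20)/2 = 9.0000
Mz = (11+12)/2 = 11.5000

M = (16.5000, 9.0000, 11.5000)


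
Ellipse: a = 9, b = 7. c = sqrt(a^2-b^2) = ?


c^2 = 9^2 - 7^2 = 81 - 49 = 32
c = sqrt(32) = 5.6569

c = 5.6569


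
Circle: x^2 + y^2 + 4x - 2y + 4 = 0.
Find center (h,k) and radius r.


h = -D/2 = -4/2 = -2
k = -E/2 = 2/2 = 1
r^2 = h^2 + k^2 - F = 4 + 1 - 4 = 1
r = 1

Center (-2, 1), radius = 1


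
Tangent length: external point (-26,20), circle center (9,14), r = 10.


d = sqrt((-26-9)^2 + (20-14)^2) = sqrt(1225+36) = 35.5106
L = sqrt(1261.0000 - 100) = sqrt(1161.0000) = 34.0735

34.0735


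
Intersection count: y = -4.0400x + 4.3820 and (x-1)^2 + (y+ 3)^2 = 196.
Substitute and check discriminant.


Substitute y = -4.0400x + 4.3820: (x-1)^2 + (-4.0400x+4.3820+ 3)^2 = 196
Expand to Ax^2 + Bx + C = 0, where b-k = 7.382
A = 1+m^2 = 17.3216
B = 2(m(b-k) - h) = 2(-4.0400*7.382 - 1) = -61.64656
C = h^2 + (b-k)^2 - r^2 = 1 + 54.493924 - 196 = -140.506076
disc = B^2-4AC = 3800.2984 + 9735.1602 = 13535.4586
disc > 0

2 intersection points


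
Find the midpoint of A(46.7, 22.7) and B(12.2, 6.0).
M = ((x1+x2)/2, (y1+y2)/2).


Mx = (46.7 + 12.2)/2 = 58.9/2 = 29.4500
My = (22.7 + 6.0)/2 = 28.7/2 = 14.3500

(29.4500, 14.3500)


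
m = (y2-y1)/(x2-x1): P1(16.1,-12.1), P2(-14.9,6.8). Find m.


dy = 6.8 + 12.1 = 18.9
dx = -14.9 - 16.1 = -31.0
m = 18.9/(-31.0) = -0.6097

m = -0.6097


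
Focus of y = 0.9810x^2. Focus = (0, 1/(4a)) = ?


a = 0.9810
4a = 3.9240
focus = (0, 1/3.9240) = (0, 0.2548)

Focus = (0, 0.2548)


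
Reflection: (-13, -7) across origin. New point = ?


Reflection rule for origin: (-x, -y)
(-13, -7) -> (13, 7)

(13, 7)


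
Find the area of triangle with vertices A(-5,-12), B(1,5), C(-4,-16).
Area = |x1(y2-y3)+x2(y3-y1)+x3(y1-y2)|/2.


-5*(5+ 16) = -105
1*(-16+ 12) = -4
-4*(-12-5) = 68
sum = -41
Area = |-41|/2 = 20.5000

20.5000 sq units


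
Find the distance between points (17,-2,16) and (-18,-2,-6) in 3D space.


dx=-35, dy=0, dz=-22
d = sqrt(1225+0+484) = sqrt(1709) = 41.3401

41.3401


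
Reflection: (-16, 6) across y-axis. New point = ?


Reflection rule for y-axis: (-x, y)
(-16, 6) -> (16, 6)

(16, 6)


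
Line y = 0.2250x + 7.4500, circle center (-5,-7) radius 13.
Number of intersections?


Substitute y = 0.2250x + 7.4500: (x+ 5)^2 + (0.2250x+7.4500+ 7)^2 = 169
Expand to Ax^2 + Bx + C = 0, where b-k = 14.45
A = 1+m^2 = 1.050625
B = 2(m(b-k) - h) = 2(0.2250*14.45 + 5) = 16.5025
C = h^2 + (b-k)^2 - r^2 = 25 + 208.8025 - 169 = 64.8025
disc = B^2-4AC = 272.3325 - 272.3325 = 0
disc = 0

1 intersection point (tangent)


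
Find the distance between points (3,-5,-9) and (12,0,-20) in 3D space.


dx=9, dy=5, dz=-11
d = sqrt(81+25+121) = sqrt(227) = 15.0665

15.0665


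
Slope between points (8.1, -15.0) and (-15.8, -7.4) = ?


dy = -7.4 + 15.0 = 7.6
dx = -15.8 - 8.1 = -23.9
m = 7.6/(-23.9) = -0.3180

m = -0.3180


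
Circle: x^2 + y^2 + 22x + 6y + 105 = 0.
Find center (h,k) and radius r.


h = -D/2 = -22/2 = -11
k = -E/2 = -6/2 = -3
r^2 = h^2 + k^2 - F = 121 + 9 - 105 = 25
r = 5

Center (-11, -3), radius = 5


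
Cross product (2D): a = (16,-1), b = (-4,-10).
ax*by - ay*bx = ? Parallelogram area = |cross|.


cross = 16*(-10) + 1*(-4) = -160 - 4 = -164
Parallelogram area = |-164| = 164

cross = -164, parallelogram area = 164


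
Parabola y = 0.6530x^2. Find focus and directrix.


a = 0.6530
1/(4a) = 0.3828
Focus = (0, 0.3828)
Directrix: y = -0.3828

Focus = (0, 0.3828), Directrix: y = -0.3828


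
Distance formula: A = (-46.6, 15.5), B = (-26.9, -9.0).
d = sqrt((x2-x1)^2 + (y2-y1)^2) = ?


dx = -26.9 + 46.6 = 19.7
dy = -9.0 - 15.5 = -24.5
d = sqrt(388.09 + 600.25) = sqrt(988.34) = 31.4379

31.4379


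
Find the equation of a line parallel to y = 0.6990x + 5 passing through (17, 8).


Parallel lines have equal slopes.
m2 = 0.6990
b2 = 8 - 0.6990*17 = -3.8830

y = 0.6990x - 3.8830


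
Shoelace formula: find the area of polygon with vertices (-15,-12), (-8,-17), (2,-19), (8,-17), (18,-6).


sum(xi*y_{i+1}) = -15*(-17) - 8*(-19) + 2*(-17) + 8*(-6) + 18*(-12) = 109
sum(yi*x_{i+1}) = -12*(-8) - 17*2 - 19*8 - 17*18 - 6*(-15) = -306
Area = |109 + 306|/2 = 415/2 = 207.5000

207.5000 sq units


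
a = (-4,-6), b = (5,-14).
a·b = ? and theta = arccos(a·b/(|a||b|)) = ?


a·b = -4*5 - 6*(-14) = -20 + 84 = 64
|a| = sqrt(16+36) = 7.2111
|b| = sqrt(25+196) = 14.8661
cos(theta) = 64/(sqrt(52)*sqrt(221)) = 64/sqrt(11492) = 0.597011
theta = arccos(64/sqrt(11492)) = 53.3439 degrees

a·b = 64, theta = 53.3439 deg


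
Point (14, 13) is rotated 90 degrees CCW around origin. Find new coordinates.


cos(90) = 0, sin(90) = 1
x' = 14*0 - 13*1 = -13
y' = 14*1 + 13*0 = 14

(-13, 14)


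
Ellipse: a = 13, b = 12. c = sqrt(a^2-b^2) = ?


c^2 = 13^2 - 12^2 = 169 - 144 = 25
c = sqrt(25) = 5.0000

c = 5.0000


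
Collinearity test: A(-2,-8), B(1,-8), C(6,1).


-2*(-8-1) + 1*(1+ 8) + 6*(-8+ 8)
= 18 + 9 + 0 = 27

No, not collinear (determinant = 27)


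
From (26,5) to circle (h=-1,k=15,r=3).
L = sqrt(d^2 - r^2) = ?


d = sqrt((26+ 1)^2 + (5-15)^2) = sqrt(729+100) = 28.7924
L = sqrt(829.0000 - 9) = sqrt(820.0000) = 28.6356

28.6356


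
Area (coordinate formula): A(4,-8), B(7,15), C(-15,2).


4*(15-2) = 52
7*(2+ 8) = 70
-15*(-8-15) = 345
sum = 467
Area = |467|/2 = 233.5000

233.5000 sq units


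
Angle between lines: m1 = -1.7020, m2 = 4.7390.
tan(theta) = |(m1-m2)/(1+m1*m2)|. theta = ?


m1-m2 = -6.441
1+m1*m2 = -7.065778
tan(theta) = |-6.441/(-7.065778)| = 0.911577
theta = arctan(|-6.441/(-7.065778)|) = 42.3516 degrees (acute angle)

42.3516 degrees


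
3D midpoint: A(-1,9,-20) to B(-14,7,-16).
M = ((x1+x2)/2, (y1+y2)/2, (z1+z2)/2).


Mx = (-1- 14)/2 = -7.5000
My = (9+7)/2 = 8.0000
Mz = (-20- 16)/2 = -18.0000

M = (-7.5000, 8.0000, -18.0000)


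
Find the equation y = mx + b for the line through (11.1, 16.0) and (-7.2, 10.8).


m = (-5.2)/(-18.3) = 0.2842
b = y1 - m*x1 = 16.0 - (-5.2*11.1)/(-18.3) = 16.0 - 3.1541 = 12.8459

y = 0.2842x + 12.8459


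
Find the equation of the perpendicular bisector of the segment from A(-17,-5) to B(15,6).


Midpoint = (-1, 0.5)
Slope of AB = dy/dx = 11/32 = 0.3438
Perp slope = -dx/dy = -32/11 = -2.9091
b = My - (perp slope)*Mx = 0.5 + (32*(-1))/11 = 0.5 - 2.9091 = -2.4091

y = -2.9091x - 2.4091


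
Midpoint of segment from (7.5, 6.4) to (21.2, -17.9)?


Mx = (7.5 + 21.2)/2 = 28.7/2 = 14.3500
My = (6.4 - 17.9)/2 = -11.5/2 = -5.7500

(14.3500, -5.7500)


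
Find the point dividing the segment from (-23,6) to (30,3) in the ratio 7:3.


Px = (7*30 + 3*(-23))/10 = 141/10 = 14.1000
Py = (7*3 + 3*6)/10 = 39/10 = 3.9000

P = (14.1000, 3.9000)


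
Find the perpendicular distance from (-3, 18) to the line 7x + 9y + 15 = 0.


|7*(-3) + 9*18 + 15| = |156| = 156
sqrt(49 + 81) = sqrt(130) = 11.4018
d = 156/sqrt(130) = 13.6821

13.6821


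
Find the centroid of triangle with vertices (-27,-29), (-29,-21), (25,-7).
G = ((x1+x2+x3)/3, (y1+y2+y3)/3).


Gx = (-27- 29+25)/3 = -31/3 = -10.3333
Gy = (-29- 21- 7)/3 = -57/3 = -19.0000

G = (-10.3333, -19.0000)


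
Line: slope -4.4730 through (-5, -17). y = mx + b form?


y + 17 = -4.4730(x + 5)
y = -4.4730x - 17 + 4.4730*(-5)
y = -4.4730x - 39.3650

y = -4.4730x - 39.3650


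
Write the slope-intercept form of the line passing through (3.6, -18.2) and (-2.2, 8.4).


m = (26.6)/(-5.8) = -4.5862
b = y1 - m*x1 = -18.2 - (26.6*3.6)/(-5.8) = -18.2 + 16.5103 = -1.6897

y = -4.5862x - 1.6897


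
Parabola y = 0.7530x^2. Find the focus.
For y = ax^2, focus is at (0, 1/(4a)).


a = 0.7530
4a = 3.0120
focus = (0, 1/3.0120) = (0, 0.3320)

Focus = (0, 0.3320)


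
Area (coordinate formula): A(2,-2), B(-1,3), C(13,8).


2*(3-8) = -10
-1*(8+ 2) = -10
13*(-2-3) = -65
sum = -85
Area = |-85|/2 = 42.5000

42.5000 sq units


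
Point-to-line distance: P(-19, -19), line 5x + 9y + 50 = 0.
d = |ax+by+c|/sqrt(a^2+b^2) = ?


|5*(-19) + 9*(-19) + 50| = |-216| = 216
sqrt(25 + 81) = sqrt(106) = 10.2956
d = 216/sqrt(106) = 20.9798

20.9798


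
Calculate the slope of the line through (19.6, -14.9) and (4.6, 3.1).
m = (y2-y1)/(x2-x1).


dy = 3.1 + 14.9 = 18.0
dx = 4.6 - 19.6 = -15
m = 18.0/(-15) = -1.2000

m = -1.2000


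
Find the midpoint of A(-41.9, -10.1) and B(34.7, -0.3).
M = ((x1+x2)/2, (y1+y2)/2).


Mx = (-41.9 + 34.7)/2 = -7.2/2 = -3.6000
My = (-10.1 - 0.3)/2 = -10.4/2 = -5.2000

(-3.6000, -5.2000)


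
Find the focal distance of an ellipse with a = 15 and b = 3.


c^2 = 15^2 - 3^2 = 225 - 9 = 216
c = sqrt(216) = 14.6969

c = 14.6969


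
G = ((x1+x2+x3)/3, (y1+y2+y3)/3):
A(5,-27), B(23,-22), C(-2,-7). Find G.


Gx = (5+23- 2)/3 = 26/3 = 8.6667
Gy = (-27- 22- 7)/3 = -56/3 = -18.6667

G = (8.6667, -18.6667)


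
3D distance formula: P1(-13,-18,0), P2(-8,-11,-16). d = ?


dx=5, dy=7, dz=-16
d = sqrt(25+49+256) = sqrt(330) = 18.1659

18.1659


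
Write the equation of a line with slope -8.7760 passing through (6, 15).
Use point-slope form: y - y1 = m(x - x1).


y - 15 = -8.7760(x - 6)
y = -8.7760x + 15 + 8.7760*6
y = -8.7760x + 67.6560

y = -8.7760x + 67.6560


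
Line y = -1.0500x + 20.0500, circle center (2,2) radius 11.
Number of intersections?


Substitute y = -1.0500x + 20.0500: (x-2)^2 + (-1.0500x+20.0500-2)^2 = 121
Expand to Ax^2 + Bx + C = 0, where b-k = 18.05
A = 1+m^2 = 2.1025
B = 2(m(b-k) - h) = 2(-1.0500*18.05 - 2) = -41.905
C = h^2 + (b-k)^2 - r^2 = 4 + 325.8025 - 121 = 208.8025
disc = B^2-4AC = 1756.0290 - 1756.0290 = 0
disc = 0

1 intersection point (tangent)


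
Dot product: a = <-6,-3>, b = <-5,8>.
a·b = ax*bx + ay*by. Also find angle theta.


a·b = -6*(-5) - 3*8 = 30 - 24 = 6
|a| = sqrt(36+9) = 6.7082
|b| = sqrt(25+64) = 9.4340
cos(theta) = 6/(sqrt(45)*sqrt(89)) = 6/sqrt(4005) = 0.094809
theta = arccos(6/sqrt(4005)) = 84.5597 degrees

a·b = 6, theta = 84.5597 deg


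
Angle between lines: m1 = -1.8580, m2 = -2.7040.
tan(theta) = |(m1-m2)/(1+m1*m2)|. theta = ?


m1-m2 = 0.846
1+m1*m2 = 6.024032
tan(theta) = |0.846/6.024032| = 0.140438
theta = arctan(|0.846/6.024032|) = 7.9942 degrees (acute angle)

7.9942 degrees


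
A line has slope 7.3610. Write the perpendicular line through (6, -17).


Perpendicular slope = -1/m1 = -1/7.3610 = -0.1359
b2 = y0 - m2*x0 = -17 + 6/7.3610 = -17 + 0.8151 = -16.1849

y = -0.1359x - 16.1849


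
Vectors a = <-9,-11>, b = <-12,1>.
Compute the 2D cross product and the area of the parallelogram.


cross = -9*1 + 11*(-12) = -9 - 132 = -141
Parallelogram area = |-141| = 141

cross = -141, parallelogram area = 141


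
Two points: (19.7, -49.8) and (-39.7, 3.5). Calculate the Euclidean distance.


dx = -39.7 - 19.7 = -59.4
dy = 3.5 + 49.8 = 53.3
d = sqrt(3528.36 + 2840.89) = sqrt(6369.25) = 79.8076

79.8076


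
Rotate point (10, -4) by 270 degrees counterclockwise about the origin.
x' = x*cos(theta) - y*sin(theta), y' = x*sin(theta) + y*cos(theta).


cos(270) = 0, sin(270) = -1
x' = 10*0 + 4*(-1) = -4
y' = 10*(-1) - 4*0 = -10

(-4, -10)


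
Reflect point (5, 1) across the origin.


Reflection rule for origin: (-x, -y)
(5, 1) -> (-5, -1)

(-5, -1)


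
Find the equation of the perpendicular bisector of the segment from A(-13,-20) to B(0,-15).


Midpoint = (-6.5, -17.5)
Slope of AB = dy/dx = 5/13 = 0.3846
Perp slope = -dx/dy = -13/5 = -2.6000
b = My - (perp slope)*Mx = -17.5 + (13*(-6.5))/5 = -17.5 - 16.9000 = -34.4000

y = -2.6000x - 34.4000


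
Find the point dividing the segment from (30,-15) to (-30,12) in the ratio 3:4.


Px = (3*(-30) + 4*30)/7 = 30/7 = 4.2857
Py = (3*12 + 4*(-15))/7 = -24/7 = -3.4286

P = (4.2857, -3.4286)


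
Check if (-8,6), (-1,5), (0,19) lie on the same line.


-8*(5-19) - 1*(19-6) + 0*(6-5)
= 112 - 13 + 0 = 99

No, not collinear (determinant = 99)


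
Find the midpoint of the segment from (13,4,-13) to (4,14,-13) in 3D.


Mx = (13+4)/2 = 8.5000
My = (4+14)/2 = 9.0000
Mz = (-13- 13)/2 = -13.0000

M = (8.5000, 9.0000, -13.0000)


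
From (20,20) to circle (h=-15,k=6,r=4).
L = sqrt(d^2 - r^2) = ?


d = sqrt((20+ 15)^2 + (20-6)^2) = sqrt(1225+196) = 37.6962
L = sqrt(1421.0000 - 16) = sqrt(1405.0000) = 37.4833

37.4833


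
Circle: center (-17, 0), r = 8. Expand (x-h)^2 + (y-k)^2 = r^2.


(x+ 17)^2 + (y-0)^2 = 8^2
D = -2h = 34, E = -2k = 0
F = h^2+k^2-r^2 = 289+0-64 = 225

x^2 + y^2 + 34x + 225 = 0


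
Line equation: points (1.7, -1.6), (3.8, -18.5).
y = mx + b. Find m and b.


m = (-16.9)/(2.1) = -8.0476
b = y1 - m*x1 = -1.6 - (-16.9*1.7)/(2.1) = -1.6 + 13.6810 = 12.0810

y = -8.0476x + 12.0810


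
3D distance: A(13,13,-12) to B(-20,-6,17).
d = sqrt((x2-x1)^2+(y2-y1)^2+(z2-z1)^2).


dx=-33, dy=-19, dz=29
d = sqrt(1089+361+841) = sqrt(2291) = 47.8644

47.8644


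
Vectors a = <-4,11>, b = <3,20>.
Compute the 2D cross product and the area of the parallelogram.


cross = -4*20 - 11*3 = -80 - 33 = -113
Parallelogram area = |-113| = 113

cross = -113, parallelogram area = 113


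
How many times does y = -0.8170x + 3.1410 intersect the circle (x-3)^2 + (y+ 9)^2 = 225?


Substitute y = -0.8170x + 3.1410: (x-3)^2 + (-0.8170x+3.1410+ 9)^2 = 225
Expand to Ax^2 + Bx + C = 0, where b-k = 12.141
A = 1+m^2 = 1.667489
B = 2(m(b-k) - h) = 2(-0.8170*12.141 - 3) = -25.838394
C = h^2 + (b-k)^2 - r^2 = 9 + 147.403881 - 225 = -68.596119
disc = B^2-4AC = 667.6226 + 457.5331 = 1125.1557
disc > 0

2 intersection points


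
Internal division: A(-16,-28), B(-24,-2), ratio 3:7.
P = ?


Px = (3*(-24) + 7*(-16))/10 = -184/10 = -18.4000
Py = (3*(-2) + 7*(-28))/10 = -202/10 = -20.2000

P = (-18.4000, -20.2000)


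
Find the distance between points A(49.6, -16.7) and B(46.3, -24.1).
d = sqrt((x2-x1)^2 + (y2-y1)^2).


dx = 46.3 - 49.6 = -3.3
dy = -24.1 + 16.7 = -7.4
d = sqrt(10.89 + 54.76) = sqrt(65.65) = 8.1025

8.1025


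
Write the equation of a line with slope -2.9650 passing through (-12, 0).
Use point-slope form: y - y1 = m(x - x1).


y - 0 = -2.9650(x + 12)
y = -2.9650x + 0 + 2.9650*(-12)
y = -2.9650x - 35.5800

y = -2.9650x - 35.5800


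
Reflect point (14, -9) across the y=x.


Reflection rule for y=x: (y, x)
(14, -9) -> (-9, 14)

(-9, 14)


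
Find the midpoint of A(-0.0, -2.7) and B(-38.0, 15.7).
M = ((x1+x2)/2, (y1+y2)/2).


Mx = (-0.0 - 38.0)/2 = -38.0/2 = -19.0000
My = (-2.7 + 15.7)/2 = 13.0/2 = 6.5000

(-19.0000, 6.5000)


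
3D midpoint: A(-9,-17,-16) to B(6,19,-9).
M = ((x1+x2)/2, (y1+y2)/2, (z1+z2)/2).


Mx = (-9+6)/2 = -1.5000
My = (-17+19)/2 = 1.0000
Mz = (-16- 9)/2 = -12.5000

M = (-1.5000, 1.0000, -12.5000)


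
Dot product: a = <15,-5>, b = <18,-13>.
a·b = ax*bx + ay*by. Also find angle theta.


a·b = 15*18 - 5*(-13) = 270 + 65 = 335
|a| = sqrt(225+25) = 15.8114
|b| = sqrt(324+169) = 22.2036
cos(theta) = 335/(sqrt(250)*sqrt(493)) = 335/sqrt(123250) = 0.954226
theta = arccos(335/sqrt(123250)) = 17.4027 degrees

a·b = 335, theta = 17.4027 deg


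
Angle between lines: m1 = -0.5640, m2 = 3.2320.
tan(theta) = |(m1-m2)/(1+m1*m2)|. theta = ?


m1-m2 = -3.796
1+m1*m2 = -0.822848
tan(theta) = |-3.796/(-0.822848)| = 4.613246
theta = arctan(|-3.796/(-0.822848)|) = 77.7694 degrees (acute angle)

77.7694 degrees


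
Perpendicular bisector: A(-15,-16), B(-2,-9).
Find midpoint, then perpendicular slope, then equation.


Midpoint = (-8.5, -12.5)
Slope of AB = dy/dx = 7/13 = 0.5385
Perp slope = -dx/dy = -13/7 = -1.8571
b = My - (perp slope)*Mx = -12.5 + (13*(-8.5))/7 = -12.5 - 15.7857 = -28.2857

y = -1.8571x - 28.2857


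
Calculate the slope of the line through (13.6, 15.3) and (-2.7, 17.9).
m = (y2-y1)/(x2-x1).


dy = 17.9 - 15.3 = 2.6
dx = -2.7 - 13.6 = -16.3
m = 2.6/(-16.3) = -0.1595

m = -0.1595


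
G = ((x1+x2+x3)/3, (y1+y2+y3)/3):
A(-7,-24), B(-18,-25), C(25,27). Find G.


Gx = (-7- 18+25)/3 = 0/3 = 0
Gy = (-24- 25+27)/3 = -22/3 = -7.3333

G = (0, -7.3333)


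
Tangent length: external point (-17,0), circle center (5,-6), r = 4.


d = sqrt((-17-5)^2 + (0+ 6)^2) = sqrt(484+36) = 22.8035
L = sqrt(520.0000 - 16) = sqrt(504.0000) = 22.4499

22.4499


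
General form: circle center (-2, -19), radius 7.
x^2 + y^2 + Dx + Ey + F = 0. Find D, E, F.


(x+ 2)^2 + (y+ 19)^2 = 7^2
D = -2h = 4, E = -2k = 38
F = h^2+k^2-r^2 = 4+361-49 = 316

D = 4, E = 38, F = 316


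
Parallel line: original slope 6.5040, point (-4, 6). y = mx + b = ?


Parallel lines have equal slopes.
m2 = 6.5040
b2 = 6 - 6.5040*(-4) = 32.0160

y = 6.5040x + 32.0160


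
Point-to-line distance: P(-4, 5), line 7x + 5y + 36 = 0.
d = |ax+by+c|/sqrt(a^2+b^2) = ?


|7*(-4) + 5*5 + 36| = |33| = 33
sqrt(49 + 25) = sqrt(74) = 8.6023
d = 33/sqrt(74) = 3.8362

3.8362


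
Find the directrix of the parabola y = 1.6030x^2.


a = 1.6030
1/(4a) = 0.1560
directrix: y = -0.1560 = -0.1560

y = -0.1560


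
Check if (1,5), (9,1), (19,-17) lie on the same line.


1*(1+ 17) + 9*(-17-5) + 19*(5-1)
= 18 - 198 + 76 = -104

No, not collinear (determinant = -104)


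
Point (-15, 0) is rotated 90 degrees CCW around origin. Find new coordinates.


cos(90) = 0, sin(90) = 1
x' = -15*0 - 0*1 = 0
y' = -15*1 + 0*0 = -15

(0, -15)


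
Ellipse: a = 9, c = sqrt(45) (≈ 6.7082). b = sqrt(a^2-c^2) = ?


b^2 = 9^2 - (sqrt(45))^2 = 81 - 45 = 36
b = sqrt(36) = 6

b = 6


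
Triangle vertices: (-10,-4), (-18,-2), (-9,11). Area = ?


-10*(-2-11) = 130
-18*(11+ 4) = -270
-9*(-4+ 2) = 18
sum = -122
Area = |-122|/2 = 61.0000

61.0000 sq units


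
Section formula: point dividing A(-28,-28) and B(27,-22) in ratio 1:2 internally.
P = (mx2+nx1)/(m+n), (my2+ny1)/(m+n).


Px = (1*27 + 2*(-28))/3 = -29/3 = -9.6667
Py = (1*(-22) + 2*(-28))/3 = -78/3 = -26.0000

P = (-9.6667, -26.0000)


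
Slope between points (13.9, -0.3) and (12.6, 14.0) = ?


dy = 14.0 + 0.3 = 14.3
dx = 12.6 - 13.9 = -1.3
m = 14.3/(-1.3) = -11.0000

m = -11.0000


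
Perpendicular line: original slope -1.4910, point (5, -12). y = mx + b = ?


Perpendicular slope = -1/m1 = -1/(-1.4910) = 0.6707
b2 = y0 - m2*x0 = -12 + 5/(-1.4910) = -12 - 3.3535 = -15.3535

y = 0.6707x - 15.3535


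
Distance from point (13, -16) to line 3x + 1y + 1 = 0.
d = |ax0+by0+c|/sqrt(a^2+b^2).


|3*13 + 1*(-16) + 1| = |24| = 24
sqrt(9 + 1) = sqrt(10) = 3.1623
d = 24/sqrt(10) = 7.5895

7.5895


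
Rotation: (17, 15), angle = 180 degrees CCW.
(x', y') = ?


cos(180) = -1, sin(180) = 0
x' = 17*(-1) - 15*0 = -17
y' = 17*0 + 15*(-1) = -15

(-17, -15)


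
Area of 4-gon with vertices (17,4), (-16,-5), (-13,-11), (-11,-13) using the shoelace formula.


sum(xi*y_{i+1}) = 17*(-5) - 16*(-11) - 13*(-13) - 11*4 = 216
sum(yi*x_{i+1}) = 4*(-16) - 5*(-13) - 11*(-11) - 13*17 = -99
Area = |216 + 99|/2 = 315/2 = 157.5000

157.5000 sq units


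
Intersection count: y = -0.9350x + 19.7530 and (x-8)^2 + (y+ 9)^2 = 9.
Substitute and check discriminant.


Substitute y = -0.9350x + 19.7530: (x-8)^2 + (-0.9350x+19.7530+ 9)^2 = 9
Expand to Ax^2 + Bx + C = 0, where b-k = 28.753
A = 1+m^2 = 1.874225
B = 2(m(b-k) - h) = 2(-0.9350*28.753 - 8) = -69.76811
C = h^2 + (b-k)^2 - r^2 = 64 + 826.735009 - 9 = 881.735009
disc = B^2-4AC = 4867.5892 - 6610.2792 = -1742.6900
disc < 0

0 intersection points


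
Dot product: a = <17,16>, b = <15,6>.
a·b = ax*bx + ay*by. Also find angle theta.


a·b = 17*15 + 16*6 = 255 + 96 = 351
|a| = sqrt(289+256) = 23.3452
|b| = sqrt(225+36) = 16.1555
cos(theta) = 351/(sqrt(545)*sqrt(261)) = 351/sqrt(142245) = 0.930655
theta = arccos(351/sqrt(142245)) = 21.4629 degrees

a·b = 351, theta = 21.4629 deg


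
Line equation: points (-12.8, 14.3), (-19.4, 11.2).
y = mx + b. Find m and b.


m = (-3.1)/(-6.6) = 0.4697
b = y1 - m*x1 = 14.3 - (-3.1*(-12.8))/(-6.6) = 14.3 + 6.0121 = 20.3121

y = 0.4697x + 20.3121
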